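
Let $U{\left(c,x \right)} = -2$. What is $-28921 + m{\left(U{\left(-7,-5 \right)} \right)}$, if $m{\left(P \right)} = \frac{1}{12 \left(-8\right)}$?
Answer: $- \frac{2776417}{96} \approx -28921.0$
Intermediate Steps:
$m{\left(P \right)} = - \frac{1}{96}$ ($m{\left(P \right)} = \frac{1}{-96} = - \frac{1}{96}$)
$-28921 + m{\left(U{\left(-7,-5 \right)} \right)} = -28921 - \frac{1}{96} = - \frac{2776417}{96}$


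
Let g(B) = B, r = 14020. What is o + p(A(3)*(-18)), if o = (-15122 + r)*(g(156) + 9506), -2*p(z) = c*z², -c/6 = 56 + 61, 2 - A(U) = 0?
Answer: -10192628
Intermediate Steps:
A(U) = 2 (A(U) = 2 - 1*0 = 2 + 0 = 2)
c = -702 (c = -6*(56 + 61) = -6*117 = -702)
p(z) = 351*z² (p(z) = -(-351)*z² = 351*z²)
o = -10647524 (o = (-15122 + 14020)*(156 + 9506) = -1102*9662 = -10647524)
o + p(A(3)*(-18)) = -10647524 + 351*(2*(-18))² = -10647524 + 351*(-36)² = -10647524 + 351*1296 = -10647524 + 454896 = -10192628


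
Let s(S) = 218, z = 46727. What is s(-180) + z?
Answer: 46945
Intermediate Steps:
s(-180) + z = 218 + 46727 = 46945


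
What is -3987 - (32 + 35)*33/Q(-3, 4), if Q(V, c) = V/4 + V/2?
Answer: -9013/3 ≈ -3004.3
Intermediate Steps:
Q(V, c) = 3*V/4 (Q(V, c) = V*(1/4) + V*(1/2) = V/4 + V/2 = 3*V/4)
-3987 - (32 + 35)*33/Q(-3, 4) = -3987 - (32 + 35)*33/(((3/4)*(-3))) = -3987 - 67*33/(-9/4) = -3987 - 67*33*(-4/9) = -3987 - 67*(-44)/3 = -3987 - 1*(-2948/3) = -3987 + 2948/3 = -9013/3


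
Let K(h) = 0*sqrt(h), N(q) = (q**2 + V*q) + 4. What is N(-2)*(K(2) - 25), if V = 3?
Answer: -50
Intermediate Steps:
N(q) = 4 + q**2 + 3*q (N(q) = (q**2 + 3*q) + 4 = 4 + q**2 + 3*q)
K(h) = 0
N(-2)*(K(2) - 25) = (4 + (-2)**2 + 3*(-2))*(0 - 25) = (4 + 4 - 6)*(-25) = 2*(-25) = -50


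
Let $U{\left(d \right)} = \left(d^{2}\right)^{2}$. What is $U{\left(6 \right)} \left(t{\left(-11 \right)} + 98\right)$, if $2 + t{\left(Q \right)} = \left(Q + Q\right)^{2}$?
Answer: $751680$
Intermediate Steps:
$t{\left(Q \right)} = -2 + 4 Q^{2}$ ($t{\left(Q \right)} = -2 + \left(Q + Q\right)^{2} = -2 + \left(2 Q\right)^{2} = -2 + 4 Q^{2}$)
$U{\left(d \right)} = d^{4}$
$U{\left(6 \right)} \left(t{\left(-11 \right)} + 98\right) = 6^{4} \left(\left(-2 + 4 \left(-11\right)^{2}\right) + 98\right) = 1296 \left(\left(-2 + 4 \cdot 121\right) + 98\right) = 1296 \left(\left(-2 + 484\right) + 98\right) = 1296 \left(482 + 98\right) = 1296 \cdot 580 = 751680$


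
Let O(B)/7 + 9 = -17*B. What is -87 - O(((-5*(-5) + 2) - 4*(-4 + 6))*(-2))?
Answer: -4546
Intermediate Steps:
O(B) = -63 - 119*B (O(B) = -63 + 7*(-17*B) = -63 - 119*B)
-87 - O(((-5*(-5) + 2) - 4*(-4 + 6))*(-2)) = -87 - (-63 - 119*((-5*(-5) + 2) - 4*(-4 + 6))*(-2)) = -87 - (-63 - 119*((25 + 2) - 4*2)*(-2)) = -87 - (-63 - 119*(27 - 8)*(-2)) = -87 - (-63 - 2261*(-2)) = -87 - (-63 - 119*(-38)) = -87 - (-63 + 4522) = -87 - 1*4459 = -87 - 4459 = -4546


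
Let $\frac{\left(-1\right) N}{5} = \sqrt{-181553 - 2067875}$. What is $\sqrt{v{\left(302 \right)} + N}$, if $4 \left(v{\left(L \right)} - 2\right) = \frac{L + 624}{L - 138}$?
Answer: $\frac{\sqrt{91758 - 268960 i \sqrt{562357}}}{164} \approx 61.247 - 61.219 i$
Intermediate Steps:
$v{\left(L \right)} = 2 + \frac{624 + L}{4 \left(-138 + L\right)}$ ($v{\left(L \right)} = 2 + \frac{\left(L + 624\right) \frac{1}{L - 138}}{4} = 2 + \frac{\left(624 + L\right) \frac{1}{-138 + L}}{4} = 2 + \frac{\frac{1}{-138 + L} \left(624 + L\right)}{4} = 2 + \frac{624 + L}{4 \left(-138 + L\right)}$)
$N = - 10 i \sqrt{562357}$ ($N = - 5 \sqrt{-181553 - 2067875} = - 5 \sqrt{-2249428} = - 5 \cdot 2 i \sqrt{562357} = - 10 i \sqrt{562357} \approx - 7499.0 i$)
$\sqrt{v{\left(302 \right)} + N} = \sqrt{\frac{3 \left(-160 + 3 \cdot 302\right)}{4 \left(-138 + 302\right)} - 10 i \sqrt{562357}} = \sqrt{\frac{3 \left(-160 + 906\right)}{4 \cdot 164} - 10 i \sqrt{562357}} = \sqrt{\frac{3}{4} \cdot \frac{1}{164} \cdot 746 - 10 i \sqrt{562357}} = \sqrt{\frac{1119}{328} - 10 i \sqrt{562357}}$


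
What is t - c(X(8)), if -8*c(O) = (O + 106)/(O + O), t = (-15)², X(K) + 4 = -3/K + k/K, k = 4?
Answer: 110783/496 ≈ 223.35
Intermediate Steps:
X(K) = -4 + 1/K (X(K) = -4 + (-3/K + 4/K) = -4 + 1/K)
t = 225
c(O) = -(106 + O)/(16*O) (c(O) = -(O + 106)/(8*(O + O)) = -(106 + O)/(8*(2*O)) = -(106 + O)*1/(2*O)/8 = -(106 + O)/(16*O))
t - c(X(8)) = 225 - (-106 - (-4 + 1/8))/(16*(-4 + 1/8)) = 225 - (-106 - (-4 + ⅛))/(16*(-4 + ⅛)) = 225 - (-106 - 1*(-31/8))/(16*(-31/8)) = 225 - (-8)*(-106 + 31/8)/(16*31) = 225 - (-8)*(-817)/(16*31*8) = 225 - 1*817/496 = 225 - 817/496 = 110783/496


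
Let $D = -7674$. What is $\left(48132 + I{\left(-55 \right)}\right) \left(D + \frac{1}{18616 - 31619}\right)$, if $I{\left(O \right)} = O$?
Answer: $- \frac{4797364550771}{13003} \approx -3.6894 \cdot 10^{8}$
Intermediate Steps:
$\left(48132 + I{\left(-55 \right)}\right) \left(D + \frac{1}{18616 - 31619}\right) = \left(48132 - 55\right) \left(-7674 + \frac{1}{18616 - 31619}\right) = 48077 \left(-7674 + \frac{1}{-13003}\right) = 48077 \left(-7674 - \frac{1}{13003}\right) = 48077 \left(- \frac{99785023}{13003}\right) = - \frac{4797364550771}{13003}$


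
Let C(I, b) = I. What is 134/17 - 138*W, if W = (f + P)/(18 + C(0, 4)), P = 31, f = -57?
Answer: 10568/51 ≈ 207.22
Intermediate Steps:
W = -13/9 (W = (-57 + 31)/(18 + 0) = -26/18 = -26*1/18 = -13/9 ≈ -1.4444)
134/17 - 138*W = 134/17 - 138*(-13/9) = 134*(1/17) + 598/3 = 134/17 + 598/3 = 10568/51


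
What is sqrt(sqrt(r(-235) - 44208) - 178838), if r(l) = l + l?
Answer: sqrt(-178838 + I*sqrt(44678)) ≈ 0.25 + 422.89*I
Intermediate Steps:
r(l) = 2*l
sqrt(sqrt(r(-235) - 44208) - 178838) = sqrt(sqrt(2*(-235) - 44208) - 178838) = sqrt(sqrt(-470 - 44208) - 178838) = sqrt(sqrt(-44678) - 178838) = sqrt(I*sqrt(44678) - 178838) = sqrt(-178838 + I*sqrt(44678))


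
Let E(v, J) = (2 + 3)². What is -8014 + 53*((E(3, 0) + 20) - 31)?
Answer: -7272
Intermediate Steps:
E(v, J) = 25 (E(v, J) = 5² = 25)
-8014 + 53*((E(3, 0) + 20) - 31) = -8014 + 53*((25 + 20) - 31) = -8014 + 53*(45 - 31) = -8014 + 53*14 = -8014 + 742 = -7272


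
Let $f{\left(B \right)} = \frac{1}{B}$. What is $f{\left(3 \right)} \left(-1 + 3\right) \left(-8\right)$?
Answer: $- \frac{16}{3} \approx -5.3333$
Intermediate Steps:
$f{\left(3 \right)} \left(-1 + 3\right) \left(-8\right) = \frac{-1 + 3}{3} \left(-8\right) = \frac{1}{3} \cdot 2 \left(-8\right) = \frac{2}{3} \left(-8\right) = - \frac{16}{3}$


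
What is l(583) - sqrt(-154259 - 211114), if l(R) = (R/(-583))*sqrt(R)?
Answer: -sqrt(583) - 3*I*sqrt(40597) ≈ -24.145 - 604.46*I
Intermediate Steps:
l(R) = -R**(3/2)/583 (l(R) = (R*(-1/583))*sqrt(R) = (-R/583)*sqrt(R) = -R**(3/2)/583)
l(583) - sqrt(-154259 - 211114) = -sqrt(583) - sqrt(-154259 - 211114) = -sqrt(583) - sqrt(-365373) = -sqrt(583) - 3*I*sqrt(40597)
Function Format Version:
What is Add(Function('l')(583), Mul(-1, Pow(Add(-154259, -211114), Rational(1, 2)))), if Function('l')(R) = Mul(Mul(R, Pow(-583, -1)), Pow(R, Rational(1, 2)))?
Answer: Add(Mul(-1, Pow(583, Rational(1, 2))), Mul(-3, I, Pow(40597, Rational(1, 2)))) ≈ Add(-24.145, Mul(-604.46, I))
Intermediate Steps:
Function('l')(R) = Mul(Rational(-1, 583), Pow(R, Rational(3, 2))) (Function('l')(R) = Mul(Mul(R, Rational(-1, 583)), Pow(R, Rational(1, 2))) = Mul(Mul(Rational(-1, 583), R), Pow(R, Rational(1, 2))) = Mul(Rational(-1, 583), Pow(R, Rational(3, 2))))
Add(Function('l')(583), Mul(-1, Pow(Add(-154259, -211114), Rational(1, 2)))) = Add(Mul(Rational(-1, 583), Pow(583, Rational(3, 2))), Mul(-1, Pow(Add(-154259, -211114), Rational(1, 2)))) = Add(Mul(Rational(-1, 583), Mul(583, Pow(583, Rational(1, 2)))), Mul(-1, Pow(-365373, Rational(1, 2)))) = Add(Mul(-1, Pow(583, Rational(1, 2))), Mul(-1, Mul(3, I, Pow(40597, Rational(1, 2))))) = Add(Mul(-1, Pow(583, Rational(1, 2))), Mul(-3, I, Pow(40597, Rational(1, 2))))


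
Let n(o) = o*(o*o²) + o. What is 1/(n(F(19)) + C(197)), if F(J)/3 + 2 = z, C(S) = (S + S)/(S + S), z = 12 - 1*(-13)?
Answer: 1/22667191 ≈ 4.4117e-8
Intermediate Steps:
z = 25 (z = 12 + 13 = 25)
C(S) = 1 (C(S) = (2*S)/((2*S)) = (2*S)*(1/(2*S)) = 1)
F(J) = 69 (F(J) = -6 + 3*25 = -6 + 75 = 69)
n(o) = o + o⁴ (n(o) = o*o³ + o = o⁴ + o = o + o⁴)
1/(n(F(19)) + C(197)) = 1/((69 + 69⁴) + 1) = 1/((69 + 22667121) + 1) = 1/(22667190 + 1) = 1/22667191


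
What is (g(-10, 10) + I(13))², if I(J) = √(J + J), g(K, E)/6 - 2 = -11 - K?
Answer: (6 + √26)² ≈ 123.19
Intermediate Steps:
g(K, E) = -54 - 6*K (g(K, E) = 12 + 6*(-11 - K) = 12 + (-66 - 6*K) = -54 - 6*K)
I(J) = √2*√J (I(J) = √(2*J) = √2*√J)
(g(-10, 10) + I(13))² = ((-54 - 6*(-10)) + √2*√13)² = ((-54 + 60) + √26)² = (6 + √26)²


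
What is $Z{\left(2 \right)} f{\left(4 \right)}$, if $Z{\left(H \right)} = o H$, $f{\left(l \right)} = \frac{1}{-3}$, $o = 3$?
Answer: $-2$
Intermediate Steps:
$f{\left(l \right)} = - \frac{1}{3}$
$Z{\left(H \right)} = 3 H$
$Z{\left(2 \right)} f{\left(4 \right)} = 3 \cdot 2 \left(- \frac{1}{3}\right) = 6 \left(- \frac{1}{3}\right) = -2$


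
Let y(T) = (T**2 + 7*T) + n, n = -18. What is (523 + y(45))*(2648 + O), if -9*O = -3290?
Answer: 77162090/9 ≈ 8.5736e+6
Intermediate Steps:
O = 3290/9 (O = -1/9*(-3290) = 3290/9 ≈ 365.56)
y(T) = -18 + T**2 + 7*T (y(T) = (T**2 + 7*T) - 18 = -18 + T**2 + 7*T)
(523 + y(45))*(2648 + O) = (523 + (-18 + 45**2 + 7*45))*(2648 + 3290/9) = (523 + (-18 + 2025 + 315))*(27122/9) = (523 + 2322)*(27122/9) = 2845*(27122/9) = 77162090/9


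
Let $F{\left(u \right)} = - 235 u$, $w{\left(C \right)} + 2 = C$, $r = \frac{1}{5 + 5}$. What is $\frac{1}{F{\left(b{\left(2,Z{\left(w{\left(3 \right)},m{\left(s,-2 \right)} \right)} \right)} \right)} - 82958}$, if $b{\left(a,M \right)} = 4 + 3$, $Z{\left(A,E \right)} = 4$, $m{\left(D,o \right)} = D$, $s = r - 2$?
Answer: $- \frac{1}{84603} \approx -1.182 \cdot 10^{-5}$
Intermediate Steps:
$r = \frac{1}{10} \approx 0.1$
$s = - \frac{19}{10}$ ($s = \frac{1}{10} - 2 = - \frac{19}{10} \approx -1.9$)
$w{\left(C \right)} = -2 + C$
$b{\left(a,M \right)} = 7$
$\frac{1}{F{\left(b{\left(2,Z{\left(w{\left(3 \right)},m{\left(s,-2 \right)} \right)} \right)} \right)} - 82958} = \frac{1}{\left(-235\right) 7 - 82958} = \frac{1}{-1645 - 82958} = \frac{1}{-84603} = - \frac{1}{84603}$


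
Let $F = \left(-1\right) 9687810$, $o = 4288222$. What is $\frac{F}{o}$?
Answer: $- \frac{4843905}{2144111} \approx -2.2592$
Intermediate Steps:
$F = -9687810$
$\frac{F}{o} = - \frac{9687810}{4288222} = \left(-9687810\right) \frac{1}{4288222} = - \frac{4843905}{2144111}$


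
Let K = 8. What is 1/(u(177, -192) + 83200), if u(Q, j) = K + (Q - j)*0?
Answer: 1/83208 ≈ 1.2018e-5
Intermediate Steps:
u(Q, j) = 8 (u(Q, j) = 8 + (Q - j)*0 = 8 + 0 = 8)
1/(u(177, -192) + 83200) = 1/(8 + 83200) = 1/83208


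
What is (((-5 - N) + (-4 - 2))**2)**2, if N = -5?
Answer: 1296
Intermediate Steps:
(((-5 - N) + (-4 - 2))**2)**2 = (((-5 - 1*(-5)) + (-4 - 2))**2)**2 = (((-5 + 5) - 6)**2)**2 = ((0 - 6)**2)**2 = ((-6)**2)**2 = 36**2 = 1296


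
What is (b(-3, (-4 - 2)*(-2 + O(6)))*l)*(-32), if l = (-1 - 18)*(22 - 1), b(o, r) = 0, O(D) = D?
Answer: 0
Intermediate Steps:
l = -399 (l = -19*21 = -399)
(b(-3, (-4 - 2)*(-2 + O(6)))*l)*(-32) = (0*(-399))*(-32) = 0*(-32) = 0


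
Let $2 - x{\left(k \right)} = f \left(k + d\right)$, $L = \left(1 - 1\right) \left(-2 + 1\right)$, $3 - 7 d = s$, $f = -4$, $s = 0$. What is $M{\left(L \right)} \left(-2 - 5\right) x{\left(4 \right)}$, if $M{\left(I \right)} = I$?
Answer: $0$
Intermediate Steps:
$d = \frac{3}{7}$ ($d = \frac{3}{7} - 0 = \frac{3}{7} + 0 = \frac{3}{7} \approx 0.42857$)
$L = 0$ ($L = 0 \left(-1\right) = 0$)
$x{\left(k \right)} = \frac{26}{7} + 4 k$ ($x{\left(k \right)} = 2 - - 4 \left(k + \frac{3}{7}\right) = 2 - - 4 \left(\frac{3}{7} + k\right) = 2 - \left(- \frac{12}{7} - 4 k\right) = 2 + \left(\frac{12}{7} + 4 k\right) = \frac{26}{7} + 4 k$)
$M{\left(L \right)} \left(-2 - 5\right) x{\left(4 \right)} = 0 \left(-2 - 5\right) \left(\frac{26}{7} + 4 \cdot 4\right) = 0 \left(-2 - 5\right) \left(\frac{26}{7} + 16\right) = 0 \left(-7\right) \frac{138}{7} = 0 \cdot \frac{138}{7} = 0$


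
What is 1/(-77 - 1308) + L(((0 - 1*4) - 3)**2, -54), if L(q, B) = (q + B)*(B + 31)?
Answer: 159274/1385 ≈ 115.00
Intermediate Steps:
L(q, B) = (31 + B)*(B + q) (L(q, B) = (B + q)*(31 + B) = (31 + B)*(B + q))
1/(-77 - 1308) + L(((0 - 1*4) - 3)**2, -54) = 1/(-77 - 1308) + ((-54)**2 + 31*(-54) + 31*((0 - 1*4) - 3)**2 - 54*((0 - 1*4) - 3)**2) = 1/(-1385) + (2916 - 1674 + 31*((0 - 4) - 3)**2 - 54*((0 - 4) - 3)**2) = -1/1385 + (2916 - 1674 + 31*(-4 - 3)**2 - 54*(-4 - 3)**2) = -1/1385 + (2916 - 1674 + 31*(-7)**2 - 54*(-7)**2) = -1/1385 + (2916 - 1674 + 31*49 - 54*49) = -1/1385 + (2916 - 1674 + 1519 - 2646) = -1/1385 + 115 = 159274/1385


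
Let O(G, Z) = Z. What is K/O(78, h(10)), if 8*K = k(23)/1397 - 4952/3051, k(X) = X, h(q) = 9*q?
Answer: -6847771/3068817840 ≈ -0.0022314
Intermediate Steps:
K = -6847771/34097976 (K = (23/1397 - 4952/3051)/8 = (⅛)*(-6847771/4262247) = -6847771/34097976 ≈ -0.20083)
K/O(78, h(10)) = -6847771/(34097976*(9*10)) = -6847771/34097976/90 = -6847771/34097976*1/90 = -6847771/3068817840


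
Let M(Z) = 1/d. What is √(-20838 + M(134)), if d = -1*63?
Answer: I*√9189565/21 ≈ 144.35*I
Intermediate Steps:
d = -63
M(Z) = -1/63 (M(Z) = 1/(-63) = -1/63)
√(-20838 + M(134)) = √(-20838 - 1/63) = √(-1312795/63) = I*√9189565/21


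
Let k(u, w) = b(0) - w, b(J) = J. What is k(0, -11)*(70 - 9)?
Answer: 671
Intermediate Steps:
k(u, w) = -w (k(u, w) = 0 - w = -w)
k(0, -11)*(70 - 9) = (-1*(-11))*(70 - 9) = 11*61 = 671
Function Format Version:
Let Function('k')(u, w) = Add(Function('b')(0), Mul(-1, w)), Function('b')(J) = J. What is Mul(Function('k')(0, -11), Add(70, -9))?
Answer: 671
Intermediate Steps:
Function('k')(u, w) = Mul(-1, w) (Function('k')(u, w) = Add(0, Mul(-1, w)) = Mul(-1, w))
Mul(Function('k')(0, -11), Add(70, -9)) = Mul(Mul(-1, -11), Add(70, -9)) = Mul(11, 61) = 671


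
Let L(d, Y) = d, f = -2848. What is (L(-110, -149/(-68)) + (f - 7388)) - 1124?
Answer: -11470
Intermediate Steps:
(L(-110, -149/(-68)) + (f - 7388)) - 1124 = (-110 + (-2848 - 7388)) - 1124 = (-110 - 10236) - 1124 = -10346 - 1124 = -11470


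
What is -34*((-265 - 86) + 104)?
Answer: 8398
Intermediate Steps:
-34*((-265 - 86) + 104) = -34*(-351 + 104) = -34*(-247) = 8398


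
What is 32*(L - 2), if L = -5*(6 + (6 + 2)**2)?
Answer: -11264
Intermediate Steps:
L = -350 (L = -5*(6 + 8**2) = -5*(6 + 64) = -5*70 = -350)
32*(L - 2) = 32*(-350 - 2) = 32*(-352) = -11264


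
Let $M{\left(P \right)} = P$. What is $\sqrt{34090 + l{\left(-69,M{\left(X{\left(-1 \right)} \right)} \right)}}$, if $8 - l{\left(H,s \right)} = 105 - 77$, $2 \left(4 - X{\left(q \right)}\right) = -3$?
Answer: $\sqrt{34070} \approx 184.58$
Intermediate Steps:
$X{\left(q \right)} = \frac{11}{2}$ ($X{\left(q \right)} = 4 - - \frac{3}{2} = 4 + \frac{3}{2} = \frac{11}{2}$)
$l{\left(H,s \right)} = -20$ ($l{\left(H,s \right)} = 8 - \left(105 - 77\right) = 8 - 28 = -20$)
$\sqrt{34090 + l{\left(-69,M{\left(X{\left(-1 \right)} \right)} \right)}} = \sqrt{34090 - 20} = \sqrt{34070}$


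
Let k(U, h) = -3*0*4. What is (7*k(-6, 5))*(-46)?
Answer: 0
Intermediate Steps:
k(U, h) = 0 (k(U, h) = 0*4 = 0)
(7*k(-6, 5))*(-46) = (7*0)*(-46) = 0*(-46) = 0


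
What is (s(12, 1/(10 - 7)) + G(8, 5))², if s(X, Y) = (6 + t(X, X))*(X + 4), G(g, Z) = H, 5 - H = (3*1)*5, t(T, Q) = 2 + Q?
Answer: 96100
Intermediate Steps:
H = -10 (H = 5 - 3*1*5 = 5 - 3*5 = 5 - 1*15 = 5 - 15 = -10)
G(g, Z) = -10
s(X, Y) = (4 + X)*(8 + X) (s(X, Y) = (6 + (2 + X))*(X + 4) = (8 + X)*(4 + X) = (4 + X)*(8 + X))
(s(12, 1/(10 - 7)) + G(8, 5))² = ((32 + 12² + 12*12) - 10)² = ((32 + 144 + 144) - 10)² = (320 - 10)² = 310² = 96100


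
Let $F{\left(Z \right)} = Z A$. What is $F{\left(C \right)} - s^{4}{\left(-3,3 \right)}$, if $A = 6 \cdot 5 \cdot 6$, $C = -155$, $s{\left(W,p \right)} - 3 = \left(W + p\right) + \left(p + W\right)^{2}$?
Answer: $-27981$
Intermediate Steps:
$s{\left(W,p \right)} = 3 + W + p + \left(W + p\right)^{2}$ ($s{\left(W,p \right)} = 3 + \left(\left(W + p\right) + \left(p + W\right)^{2}\right) = 3 + \left(\left(W + p\right) + \left(W + p\right)^{2}\right) = 3 + \left(W + p + \left(W + p\right)^{2}\right) = 3 + W + p + \left(W + p\right)^{2}$)
$A = 180$ ($A = 30 \cdot 6 = 180$)
$F{\left(Z \right)} = 180 Z$ ($F{\left(Z \right)} = Z 180 = 180 Z$)
$F{\left(C \right)} - s^{4}{\left(-3,3 \right)} = 180 \left(-155\right) - \left(3 - 3 + 3 + \left(-3 + 3\right)^{2}\right)^{4} = -27900 - \left(3 - 3 + 3 + 0^{2}\right)^{4} = -27900 - \left(3 - 3 + 3 + 0\right)^{4} = -27900 - 3^{4} = -27900 - 81 = -27981$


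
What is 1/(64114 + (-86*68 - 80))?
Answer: 1/58186 ≈ 1.7186e-5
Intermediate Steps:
1/(64114 + (-86*68 - 80)) = 1/(64114 + (-5848 - 80)) = 1/(64114 - 5928) = 1/58186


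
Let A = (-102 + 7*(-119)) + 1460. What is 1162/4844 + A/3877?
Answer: 503441/1341442 ≈ 0.37530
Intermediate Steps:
A = 525 (A = (-102 - 833) + 1460 = -935 + 1460 = 525)
1162/4844 + A/3877 = 1162/4844 + 525/3877 = 1162*(1/4844) + 525*(1/3877) = 83/346 + 525/3877 = 503441/1341442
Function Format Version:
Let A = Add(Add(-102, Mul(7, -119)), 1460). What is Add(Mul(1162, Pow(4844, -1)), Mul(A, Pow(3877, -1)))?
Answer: Rational(503441, 1341442) ≈ 0.37530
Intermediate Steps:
A = 525 (A = Add(Add(-102, -833), 1460) = Add(-935, 1460) = 525)
Add(Mul(1162, Pow(4844, -1)), Mul(A, Pow(3877, -1))) = Add(Mul(1162, Pow(4844, -1)), Mul(525, Pow(3877, -1))) = Add(Mul(1162, Rational(1, 4844)), Mul(525, Rational(1, 3877))) = Add(Rational(83, 346), Rational(525, 3877)) = Rational(503441, 1341442)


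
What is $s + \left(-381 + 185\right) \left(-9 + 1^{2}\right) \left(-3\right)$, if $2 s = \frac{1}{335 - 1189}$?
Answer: $- \frac{8034433}{1708} \approx -4704.0$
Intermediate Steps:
$s = - \frac{1}{1708}$ ($s = \frac{1}{2 \left(335 - 1189\right)} = \frac{1}{2 \left(-854\right)} = \frac{1}{2} \left(- \frac{1}{854}\right) = - \frac{1}{1708} \approx -0.00058548$)
$s + \left(-381 + 185\right) \left(-9 + 1^{2}\right) \left(-3\right) = - \frac{1}{1708} + \left(-381 + 185\right) \left(-9 + 1^{2}\right) \left(-3\right) = - \frac{1}{1708} - 196 \left(-9 + 1\right) \left(-3\right) = - \frac{1}{1708} - 196 \left(\left(-8\right) \left(-3\right)\right) = - \frac{1}{1708} - 4704 = - \frac{8034433}{1708}$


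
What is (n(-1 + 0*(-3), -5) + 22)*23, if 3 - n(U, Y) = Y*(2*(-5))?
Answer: -575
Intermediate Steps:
n(U, Y) = 3 + 10*Y (n(U, Y) = 3 - Y*2*(-5) = 3 - Y*(-10) = 3 - (-10)*Y = 3 + 10*Y)
(n(-1 + 0*(-3), -5) + 22)*23 = ((3 + 10*(-5)) + 22)*23 = ((3 - 50) + 22)*23 = (-47 + 22)*23 = -25*23 = -575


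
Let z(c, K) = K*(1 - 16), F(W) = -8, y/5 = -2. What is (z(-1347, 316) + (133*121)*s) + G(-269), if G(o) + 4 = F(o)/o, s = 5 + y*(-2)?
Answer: 106949297/269 ≈ 3.9758e+5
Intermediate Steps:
y = -10 (y = 5*(-2) = -10)
z(c, K) = -15*K (z(c, K) = K*(-15) = -15*K)
s = 25 (s = 5 - 10*(-2) = 5 + 20 = 25)
G(o) = -4 - 8/o
(z(-1347, 316) + (133*121)*s) + G(-269) = (-15*316 + (133*121)*25) + (-4 - 8/(-269)) = (-4740 + 16093*25) + (-4 - 8*(-1/269)) = (-4740 + 402325) + (-4 + 8/269) = 397585 - 1068/269 = 106949297/269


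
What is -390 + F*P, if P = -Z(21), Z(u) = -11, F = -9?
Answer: -489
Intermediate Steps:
P = 11 (P = -1*(-11) = 11)
-390 + F*P = -390 - 9*11 = -390 - 99 = -489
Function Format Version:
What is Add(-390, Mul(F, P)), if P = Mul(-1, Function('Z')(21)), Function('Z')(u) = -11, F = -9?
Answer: -489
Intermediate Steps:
P = 11 (P = Mul(-1, -11) = 11)
Add(-390, Mul(F, P)) = Add(-390, Mul(-9, 11)) = Add(-390, -99) = -489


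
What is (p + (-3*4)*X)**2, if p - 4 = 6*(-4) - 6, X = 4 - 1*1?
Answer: 3844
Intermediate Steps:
X = 3 (X = 4 - 1 = 3)
p = -26 (p = 4 + (6*(-4) - 6) = 4 + (-24 - 6) = 4 - 30 = -26)
(p + (-3*4)*X)**2 = (-26 - 3*4*3)**2 = (-26 - 12*3)**2 = (-26 - 36)**2 = (-62)**2 = 3844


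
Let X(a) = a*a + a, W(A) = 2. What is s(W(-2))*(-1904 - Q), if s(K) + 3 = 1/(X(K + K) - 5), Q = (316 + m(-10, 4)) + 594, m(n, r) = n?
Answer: 123376/15 ≈ 8225.1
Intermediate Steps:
X(a) = a + a**2 (X(a) = a**2 + a = a + a**2)
Q = 900 (Q = (316 - 10) + 594 = 306 + 594 = 900)
s(K) = -3 + 1/(-5 + 2*K*(1 + 2*K)) (s(K) = -3 + 1/((K + K)*(1 + (K + K)) - 5) = -3 + 1/((2*K)*(1 + 2*K) - 5) = -3 + 1/(2*K*(1 + 2*K) - 5) = -3 + 1/(-5 + 2*K*(1 + 2*K)))
s(W(-2))*(-1904 - Q) = (2*(8 - 3*2*(1 + 2*2))/(-5 + 2*2*(1 + 2*2)))*(-1904 - 1*900) = (2*(8 - 3*2*(1 + 4))/(-5 + 2*2*(1 + 4)))*(-1904 - 900) = (2*(8 - 3*2*5)/(-5 + 2*2*5))*(-2804) = (2*(8 - 30)/(-5 + 20))*(-2804) = (2*(-22)/15)*(-2804) = (2*(1/15)*(-22))*(-2804) = -44/15*(-2804) = 123376/15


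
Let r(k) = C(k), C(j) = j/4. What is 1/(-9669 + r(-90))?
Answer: -2/19383 ≈ -0.00010318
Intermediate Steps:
C(j) = j/4 (C(j) = j*(1/4) = j/4)
r(k) = k/4
1/(-9669 + r(-90)) = 1/(-9669 + (1/4)*(-90)) = 1/(-9669 - 45/2) = 1/(-19383/2) = -2/19383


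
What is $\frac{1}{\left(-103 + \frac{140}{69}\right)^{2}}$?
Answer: $\frac{4761}{48539089} \approx 9.8086 \cdot 10^{-5}$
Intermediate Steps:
$\frac{1}{\left(-103 + \frac{140}{69}\right)^{2}} = \frac{1}{\left(- \frac{6967}{69}\right)^{2}} = \frac{1}{\frac{48539089}{4761}} = \frac{4761}{48539089}$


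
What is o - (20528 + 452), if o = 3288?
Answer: -17692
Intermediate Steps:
o - (20528 + 452) = 3288 - (20528 + 452) = 3288 - 1*20980 = 3288 - 20980 = -17692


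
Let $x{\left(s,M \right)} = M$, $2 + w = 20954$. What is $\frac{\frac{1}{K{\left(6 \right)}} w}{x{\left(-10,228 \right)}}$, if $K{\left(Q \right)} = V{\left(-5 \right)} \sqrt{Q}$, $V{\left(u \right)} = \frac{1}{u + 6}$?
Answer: $\frac{291 \sqrt{6}}{19} \approx 37.516$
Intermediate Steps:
$w = 20952$ ($w = -2 + 20954 = 20952$)
$V{\left(u \right)} = \frac{1}{6 + u}$
$K{\left(Q \right)} = \sqrt{Q}$ ($K{\left(Q \right)} = \frac{\sqrt{Q}}{6 - 5} = \frac{\sqrt{Q}}{1} = 1 \sqrt{Q} = \sqrt{Q}$)
$\frac{\frac{1}{K{\left(6 \right)}} w}{x{\left(-10,228 \right)}} = \frac{\frac{1}{\sqrt{6}} \cdot 20952}{228} = \frac{\sqrt{6}}{6} \cdot 20952 \cdot \frac{1}{228} = 3492 \sqrt{6} \cdot \frac{1}{228} = \frac{291 \sqrt{6}}{19}$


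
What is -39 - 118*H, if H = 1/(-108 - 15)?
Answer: -4679/123 ≈ -38.041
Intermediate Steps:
H = -1/123 (H = 1/(-123) = -1/123 ≈ -0.0081301)
-39 - 118*H = -39 - 118*(-1/123) = -39 + 118/123 = -4679/123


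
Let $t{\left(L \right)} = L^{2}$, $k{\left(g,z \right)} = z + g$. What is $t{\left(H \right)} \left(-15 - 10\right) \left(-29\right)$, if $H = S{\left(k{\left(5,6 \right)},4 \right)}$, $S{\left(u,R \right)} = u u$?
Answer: $10614725$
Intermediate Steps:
$k{\left(g,z \right)} = g + z$
$S{\left(u,R \right)} = u^{2}$
$H = 121$ ($H = \left(5 + 6\right)^{2} = 11^{2} = 121$)
$t{\left(H \right)} \left(-15 - 10\right) \left(-29\right) = 121^{2} \left(-15 - 10\right) \left(-29\right) = 14641 \left(-25\right) \left(-29\right) = \left(-366025\right) \left(-29\right) = 10614725$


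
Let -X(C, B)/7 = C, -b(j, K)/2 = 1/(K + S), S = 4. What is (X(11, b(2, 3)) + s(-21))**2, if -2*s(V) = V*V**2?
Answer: 82937449/4 ≈ 2.0734e+7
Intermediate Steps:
s(V) = -V**3/2 (s(V) = -V*V**2/2 = -V**3/2)
b(j, K) = -2/(4 + K) (b(j, K) = -2/(K + 4) = -2/(4 + K))
X(C, B) = -7*C
(X(11, b(2, 3)) + s(-21))**2 = (-7*11 - 1/2*(-21)**3)**2 = (-77 - 1/2*(-9261))**2 = (-77 + 9261/2)**2 = (9107/2)**2 = 82937449/4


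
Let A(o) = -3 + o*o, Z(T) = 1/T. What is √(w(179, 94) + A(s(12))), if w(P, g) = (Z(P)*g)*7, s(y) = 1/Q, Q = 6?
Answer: √811765/1074 ≈ 0.83890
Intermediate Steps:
Z(T) = 1/T
s(y) = ⅙ (s(y) = 1/6 = ⅙)
w(P, g) = 7*g/P (w(P, g) = (g/P)*7 = 7*g/P)
A(o) = -3 + o²
√(w(179, 94) + A(s(12))) = √(7*94/179 + (-3 + (⅙)²)) = √(7*94*(1/179) + (-3 + 1/36)) = √(658/179 - 107/36) = √(4535/6444) = √811765/1074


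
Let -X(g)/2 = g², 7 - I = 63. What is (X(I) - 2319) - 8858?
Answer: -17449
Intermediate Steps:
I = -56 (I = 7 - 1*63 = 7 - 63 = -56)
X(g) = -2*g²
(X(I) - 2319) - 8858 = (-2*(-56)² - 2319) - 8858 = (-2*3136 - 2319) - 8858 = (-6272 - 2319) - 8858 = -8591 - 8858 = -17449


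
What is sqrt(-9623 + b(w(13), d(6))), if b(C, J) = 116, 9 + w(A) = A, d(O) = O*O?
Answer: I*sqrt(9507) ≈ 97.504*I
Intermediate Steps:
d(O) = O**2
w(A) = -9 + A
sqrt(-9623 + b(w(13), d(6))) = sqrt(-9623 + 116) = sqrt(-9507) = I*sqrt(9507)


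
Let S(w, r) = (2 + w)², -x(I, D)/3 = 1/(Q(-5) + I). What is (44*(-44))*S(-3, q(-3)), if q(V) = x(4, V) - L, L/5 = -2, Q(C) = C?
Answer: -1936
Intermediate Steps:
L = -10 (L = 5*(-2) = -10)
x(I, D) = -3/(-5 + I)
q(V) = 13 (q(V) = -3/(-5 + 4) - 1*(-10) = -3/(-1) + 10 = -3*(-1) + 10 = 3 + 10 = 13)
(44*(-44))*S(-3, q(-3)) = (44*(-44))*(2 - 3)² = -1936*(-1)² = -1936*1 = -1936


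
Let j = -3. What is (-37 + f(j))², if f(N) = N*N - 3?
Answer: 961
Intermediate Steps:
f(N) = -3 + N² (f(N) = N² - 3 = -3 + N²)
(-37 + f(j))² = (-37 + (-3 + (-3)²))² = (-37 + (-3 + 9))² = (-37 + 6)² = (-31)² = 961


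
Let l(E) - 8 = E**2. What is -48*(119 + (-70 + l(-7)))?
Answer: -5088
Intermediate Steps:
l(E) = 8 + E**2
-48*(119 + (-70 + l(-7))) = -48*(119 + (-70 + (8 + (-7)**2))) = -48*(119 + (-70 + (8 + 49))) = -48*(119 + (-70 + 57)) = -48*(119 - 13) = -48*106 = -5088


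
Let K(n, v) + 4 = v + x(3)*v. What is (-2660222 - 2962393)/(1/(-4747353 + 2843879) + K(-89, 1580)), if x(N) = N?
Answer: -3567500488170/4007447261 ≈ -890.22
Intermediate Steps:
K(n, v) = -4 + 4*v (K(n, v) = -4 + (v + 3*v) = -4 + 4*v)
(-2660222 - 2962393)/(1/(-4747353 + 2843879) + K(-89, 1580)) = (-2660222 - 2962393)/(1/(-4747353 + 2843879) + (-4 + 4*1580)) = -5622615/(1/(-1903474) + (-4 + 6320)) = -5622615/(-1/1903474 + 6316) = -5622615/12022341783/1903474 = -5622615*1903474/12022341783 = -3567500488170/4007447261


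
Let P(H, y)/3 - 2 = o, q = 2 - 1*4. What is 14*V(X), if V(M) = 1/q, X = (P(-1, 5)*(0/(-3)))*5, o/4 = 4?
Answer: -7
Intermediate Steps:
o = 16 (o = 4*4 = 16)
q = -2 (q = 2 - 4 = -2)
P(H, y) = 54 (P(H, y) = 6 + 3*16 = 6 + 48 = 54)
X = 0 (X = (54*(0/(-3)))*5 = (54*(0*(-⅓)))*5 = (54*0)*5 = 0*5 = 0)
V(M) = -½ (V(M) = 1/(-2) = -½)
14*V(X) = 14*(-½) = -7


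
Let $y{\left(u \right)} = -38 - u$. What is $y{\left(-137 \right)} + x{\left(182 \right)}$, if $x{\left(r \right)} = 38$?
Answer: $137$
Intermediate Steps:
$y{\left(-137 \right)} + x{\left(182 \right)} = \left(-38 - -137\right) + 38 = \left(-38 + 137\right) + 38 = 99 + 38 = 137$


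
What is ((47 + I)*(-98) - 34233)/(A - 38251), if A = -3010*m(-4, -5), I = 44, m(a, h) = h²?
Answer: 43151/113501 ≈ 0.38018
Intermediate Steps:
A = -75250 (A = -3010*(-5)² = -3010*25 = -75250)
((47 + I)*(-98) - 34233)/(A - 38251) = ((47 + 44)*(-98) - 34233)/(-75250 - 38251) = (91*(-98) - 34233)/(-113501) = (-8918 - 34233)*(-1/113501) = -43151*(-1/113501) = 43151/113501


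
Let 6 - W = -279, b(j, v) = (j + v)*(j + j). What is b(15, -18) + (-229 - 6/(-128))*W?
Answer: -4181865/64 ≈ -65342.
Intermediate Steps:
b(j, v) = 2*j*(j + v) (b(j, v) = (j + v)*(2*j) = 2*j*(j + v))
W = 285 (W = 6 - 1*(-279) = 6 + 279 = 285)
b(15, -18) + (-229 - 6/(-128))*W = 2*15*(15 - 18) + (-229 - 6/(-128))*285 = 2*15*(-3) + (-229 - 6*(-1/128))*285 = -90 + (-229 + 3/64)*285 = -90 - 14653/64*285 = -90 - 4176105/64 = -4181865/64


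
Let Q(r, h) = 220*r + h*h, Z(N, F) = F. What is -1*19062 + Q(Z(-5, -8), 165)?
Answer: 6403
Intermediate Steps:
Q(r, h) = h**2 + 220*r (Q(r, h) = 220*r + h**2 = h**2 + 220*r)
-1*19062 + Q(Z(-5, -8), 165) = -1*19062 + (165**2 + 220*(-8)) = -19062 + (27225 - 1760) = -19062 + 25465 = 6403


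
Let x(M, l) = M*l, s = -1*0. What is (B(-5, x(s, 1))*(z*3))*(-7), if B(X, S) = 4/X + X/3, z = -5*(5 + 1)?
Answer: -1554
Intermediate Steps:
s = 0
z = -30 (z = -5*6 = -30)
B(X, S) = 4/X + X/3 (B(X, S) = 4/X + X*(⅓) = 4/X + X/3)
(B(-5, x(s, 1))*(z*3))*(-7) = ((4/(-5) + (⅓)*(-5))*(-30*3))*(-7) = ((4*(-⅕) - 5/3)*(-90))*(-7) = ((-⅘ - 5/3)*(-90))*(-7) = -37/15*(-90)*(-7) = 222*(-7) = -1554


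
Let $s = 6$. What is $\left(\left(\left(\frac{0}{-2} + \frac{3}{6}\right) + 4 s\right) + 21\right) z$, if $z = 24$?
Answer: $1092$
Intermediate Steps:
$\left(\left(\left(\frac{0}{-2} + \frac{3}{6}\right) + 4 s\right) + 21\right) z = \left(\left(\left(\frac{0}{-2} + \frac{3}{6}\right) + 4 \cdot 6\right) + 21\right) 24 = \left(\left(\left(0 \left(- \frac{1}{2}\right) + 3 \cdot \frac{1}{6}\right) + 24\right) + 21\right) 24 = \left(\left(\left(0 + \frac{1}{2}\right) + 24\right) + 21\right) 24 = \left(\left(\frac{1}{2} + 24\right) + 21\right) 24 = \left(\frac{49}{2} + 21\right) 24 = \frac{91}{2} \cdot 24 = 1092$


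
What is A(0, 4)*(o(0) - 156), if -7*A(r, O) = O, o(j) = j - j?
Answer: 624/7 ≈ 89.143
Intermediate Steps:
o(j) = 0
A(r, O) = -O/7
A(0, 4)*(o(0) - 156) = (-1/7*4)*(0 - 156) = -4/7*(-156) = 624/7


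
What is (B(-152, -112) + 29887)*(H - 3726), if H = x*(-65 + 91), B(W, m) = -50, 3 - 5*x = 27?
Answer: -574481598/5 ≈ -1.1490e+8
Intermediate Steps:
x = -24/5 (x = ⅗ - ⅕*27 = ⅗ - 27/5 = -24/5 ≈ -4.8000)
H = -624/5 (H = -24*(-65 + 91)/5 = -24/5*26 = -624/5 ≈ -124.80)
(B(-152, -112) + 29887)*(H - 3726) = (-50 + 29887)*(-624/5 - 3726) = 29837*(-19254/5) = -574481598/5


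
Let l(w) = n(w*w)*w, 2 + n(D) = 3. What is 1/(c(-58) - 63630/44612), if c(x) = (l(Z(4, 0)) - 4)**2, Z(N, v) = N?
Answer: -22306/31815 ≈ -0.70112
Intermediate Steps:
n(D) = 1 (n(D) = -2 + 3 = 1)
l(w) = w (l(w) = 1*w = w)
c(x) = 0 (c(x) = (4 - 4)**2 = 0**2 = 0)
1/(c(-58) - 63630/44612) = 1/(0 - 63630/44612) = 1/(0 - 63630*1/44612) = 1/(0 - 31815/22306) = 1/(-31815/22306) = -22306/31815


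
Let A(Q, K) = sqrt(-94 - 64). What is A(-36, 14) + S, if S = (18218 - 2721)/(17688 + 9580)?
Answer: 15497/27268 + I*sqrt(158) ≈ 0.56832 + 12.57*I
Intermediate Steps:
A(Q, K) = I*sqrt(158) (A(Q, K) = sqrt(-158) = I*sqrt(158))
S = 15497/27268 ≈ 0.56832
A(-36, 14) + S = I*sqrt(158) + 15497/27268 = 15497/27268 + I*sqrt(158)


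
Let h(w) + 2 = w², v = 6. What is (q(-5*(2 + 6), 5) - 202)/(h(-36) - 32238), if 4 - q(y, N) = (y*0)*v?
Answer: 99/15472 ≈ 0.0063987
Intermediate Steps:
h(w) = -2 + w²
q(y, N) = 4 (q(y, N) = 4 - y*0*6 = 4 - 0*6 = 4 - 1*0 = 4 + 0 = 4)
(q(-5*(2 + 6), 5) - 202)/(h(-36) - 32238) = (4 - 202)/((-2 + (-36)²) - 32238) = -198/((-2 + 1296) - 32238) = -198/(1294 - 32238) = -198/(-30944) = -198*(-1/30944) = 99/15472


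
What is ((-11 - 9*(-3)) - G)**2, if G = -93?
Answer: 11881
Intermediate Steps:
((-11 - 9*(-3)) - G)**2 = ((-11 - 9*(-3)) - 1*(-93))**2 = ((-11 + 27) + 93)**2 = (16 + 93)**2 = 109**2 = 11881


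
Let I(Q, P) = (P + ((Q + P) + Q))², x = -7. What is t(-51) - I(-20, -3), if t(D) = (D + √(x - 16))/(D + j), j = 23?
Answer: -59197/28 - I*√23/28 ≈ -2114.2 - 0.17128*I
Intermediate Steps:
I(Q, P) = (2*P + 2*Q)² (I(Q, P) = (P + ((P + Q) + Q))² = (P + (P + 2*Q))² = (2*P + 2*Q)²)
t(D) = (D + I*√23)/(23 + D) (t(D) = (D + √(-7 - 16))/(D + 23) = (D + √(-23))/(23 + D) = (D + I*√23)/(23 + D))
t(-51) - I(-20, -3) = (-51 + I*√23)/(23 - 51) - 4*(-3 - 20)² = (-51 + I*√23)/(-28) - 4*(-23)² = -(-51 + I*√23)/28 - 4*529 = (51/28 - I*√23/28) - 1*2116 = (51/28 - I*√23/28) - 2116 = -59197/28 - I*√23/28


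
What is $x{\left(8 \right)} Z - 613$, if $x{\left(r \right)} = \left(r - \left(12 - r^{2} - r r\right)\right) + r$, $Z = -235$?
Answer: $-31633$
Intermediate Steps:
$x{\left(r \right)} = -12 + 2 r + 2 r^{2}$ ($x{\left(r \right)} = \left(r + \left(\left(r^{2} + r^{2}\right) - 12\right)\right) + r = \left(r + \left(2 r^{2} - 12\right)\right) + r = \left(r + \left(-12 + 2 r^{2}\right)\right) + r = \left(-12 + r + 2 r^{2}\right) + r = -12 + 2 r + 2 r^{2}$)
$x{\left(8 \right)} Z - 613 = \left(-12 + 2 \cdot 8 + 2 \cdot 8^{2}\right) \left(-235\right) - 613 = \left(-12 + 16 + 2 \cdot 64\right) \left(-235\right) - 613 = \left(-12 + 16 + 128\right) \left(-235\right) - 613 = 132 \left(-235\right) - 613 = -31020 - 613 = -31633$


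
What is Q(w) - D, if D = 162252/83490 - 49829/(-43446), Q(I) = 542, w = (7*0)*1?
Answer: 25061419501/46503930 ≈ 538.91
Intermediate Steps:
w = 0 (w = 0*1 = 0)
D = 143710559/46503930 (D = 162252*(1/83490) - 49829*(-1/43446) = 27042/13915 + 3833/3342 = 143710559/46503930 ≈ 3.0903)
Q(w) - D = 542 - 1*143710559/46503930 = 542 - 143710559/46503930 = 25061419501/46503930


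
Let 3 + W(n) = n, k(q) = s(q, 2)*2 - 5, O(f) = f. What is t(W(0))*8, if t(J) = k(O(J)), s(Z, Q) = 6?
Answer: 56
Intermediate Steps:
k(q) = 7 (k(q) = 6*2 - 5 = 12 - 5 = 7)
W(n) = -3 + n
t(J) = 7
t(W(0))*8 = 7*8 = 56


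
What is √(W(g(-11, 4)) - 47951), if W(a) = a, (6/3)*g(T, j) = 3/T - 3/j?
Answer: 7*I*√1894574/44 ≈ 218.98*I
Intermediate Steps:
g(T, j) = -3/(2*j) + 3/(2*T) (g(T, j) = (3/T - 3/j)/2 = (-3/j + 3/T)/2 = -3/(2*j) + 3/(2*T))
√(W(g(-11, 4)) - 47951) = √((-3/2/4 + (3/2)/(-11)) - 47951) = √((-3/2*¼ + (3/2)*(-1/11)) - 47951) = √((-3/8 - 3/22) - 47951) = √(-45/88 - 47951) = √(-4219733/88) = 7*I*√1894574/44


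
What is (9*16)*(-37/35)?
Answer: -5328/35 ≈ -152.23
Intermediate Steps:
(9*16)*(-37/35) = 144*(-37*1/35) = 144*(-37/35) = -5328/35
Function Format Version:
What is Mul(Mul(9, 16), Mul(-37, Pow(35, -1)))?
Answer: Rational(-5328, 35) ≈ -152.23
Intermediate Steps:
Mul(Mul(9, 16), Mul(-37, Pow(35, -1))) = Mul(144, Mul(-37, Rational(1, 35))) = Mul(144, Rational(-37, 35)) = Rational(-5328, 35)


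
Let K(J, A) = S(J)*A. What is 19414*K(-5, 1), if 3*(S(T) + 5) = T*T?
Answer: 194140/3 ≈ 64713.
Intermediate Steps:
S(T) = -5 + T**2/3 (S(T) = -5 + (T*T)/3 = -5 + T**2/3)
K(J, A) = A*(-5 + J**2/3) (K(J, A) = (-5 + J**2/3)*A = A*(-5 + J**2/3))
19414*K(-5, 1) = 19414*((1/3)*1*(-15 + (-5)**2)) = 19414*((1/3)*1*(-15 + 25)) = 19414*((1/3)*1*10) = 19414*(10/3) = 194140/3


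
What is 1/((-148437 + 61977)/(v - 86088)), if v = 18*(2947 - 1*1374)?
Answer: 9629/14410 ≈ 0.66822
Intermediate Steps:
v = 28314 (v = 18*(2947 - 1374) = 18*1573 = 28314)
1/((-148437 + 61977)/(v - 86088)) = 1/((-148437 + 61977)/(28314 - 86088)) = 1/(-86460/(-57774)) = 1/(-86460*(-1/57774)) = 1/(14410/9629) = 9629/14410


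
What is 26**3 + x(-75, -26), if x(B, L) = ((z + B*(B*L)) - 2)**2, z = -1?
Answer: 21389957585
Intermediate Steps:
x(B, L) = (-3 + L*B**2)**2 (x(B, L) = ((-1 + B*(B*L)) - 2)**2 = ((-1 + L*B**2) - 2)**2 = (-3 + L*B**2)**2)
26**3 + x(-75, -26) = 26**3 + (-3 - 26*(-75)**2)**2 = 17576 + (-3 - 26*5625)**2 = 17576 + (-3 - 146250)**2 = 17576 + (-146253)**2 = 17576 + 21389940009 = 21389957585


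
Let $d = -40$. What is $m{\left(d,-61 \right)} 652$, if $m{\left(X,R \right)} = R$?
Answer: $-39772$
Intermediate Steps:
$m{\left(d,-61 \right)} 652 = \left(-61\right) 652 = -39772$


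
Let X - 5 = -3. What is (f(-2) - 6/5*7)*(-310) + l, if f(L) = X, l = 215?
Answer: 2199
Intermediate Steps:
X = 2 (X = 5 - 3 = 2)
f(L) = 2
(f(-2) - 6/5*7)*(-310) + l = (2 - 6/5*7)*(-310) + 215 = (2 - 42/5)*(-310) + 215 = -32/5*(-310) + 215 = 1984 + 215 = 2199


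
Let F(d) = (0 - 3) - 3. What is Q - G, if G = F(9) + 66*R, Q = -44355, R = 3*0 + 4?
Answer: -44613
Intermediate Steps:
F(d) = -6 (F(d) = -3 - 3 = -6)
R = 4 (R = 0 + 4 = 4)
G = 258 (G = -6 + 66*4 = -6 + 264 = 258)
Q - G = -44355 - 1*258 = -44355 - 258 = -44613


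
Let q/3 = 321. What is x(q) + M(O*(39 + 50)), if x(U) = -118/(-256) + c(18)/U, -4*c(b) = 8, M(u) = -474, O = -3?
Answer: -58370575/123264 ≈ -473.54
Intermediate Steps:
c(b) = -2 (c(b) = -¼*8 = -2)
q = 963 (q = 3*321 = 963)
x(U) = 59/128 - 2/U (x(U) = -118/(-256) - 2/U = -118*(-1/256) - 2/U = 59/128 - 2/U)
x(q) + M(O*(39 + 50)) = (59/128 - 2/963) - 474 = 56561/123264 - 474 = -58370575/123264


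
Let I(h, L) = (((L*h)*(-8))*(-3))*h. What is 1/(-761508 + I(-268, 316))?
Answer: 1/543951708 ≈ 1.8384e-9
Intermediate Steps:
I(h, L) = 24*L*h**2 (I(h, L) = (-8*L*h*(-3))*h = (24*L*h)*h = 24*L*h**2)
1/(-761508 + I(-268, 316)) = 1/(-761508 + 24*316*(-268)**2) = 1/(-761508 + 24*316*71824) = 1/(-761508 + 544713216) = 1/543951708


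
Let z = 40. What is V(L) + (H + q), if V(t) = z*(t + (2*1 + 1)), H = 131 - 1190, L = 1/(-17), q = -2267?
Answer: -54542/17 ≈ -3208.4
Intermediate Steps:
L = -1/17 ≈ -0.058824
H = -1059
V(t) = 120 + 40*t (V(t) = 40*(t + (2*1 + 1)) = 40*(t + (2 + 1)) = 40*(t + 3) = 40*(3 + t) = 120 + 40*t)
V(L) + (H + q) = (120 + 40*(-1/17)) + (-1059 - 2267) = (120 - 40/17) - 3326 = 2000/17 - 3326 = -54542/17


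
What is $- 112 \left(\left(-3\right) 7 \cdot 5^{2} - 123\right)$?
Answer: $72576$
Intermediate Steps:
$- 112 \left(\left(-3\right) 7 \cdot 5^{2} - 123\right) = - 112 \left(\left(-21\right) 25 - 123\right) = - 112 \left(-525 - 123\right) = \left(-112\right) \left(-648\right) = 72576$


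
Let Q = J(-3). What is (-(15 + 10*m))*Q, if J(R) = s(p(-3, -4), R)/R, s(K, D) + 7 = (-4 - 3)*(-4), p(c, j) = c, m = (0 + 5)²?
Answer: 1855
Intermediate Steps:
m = 25 (m = 5² = 25)
s(K, D) = 21 (s(K, D) = -7 + (-4 - 3)*(-4) = -7 - 7*(-4) = -7 + 28 = 21)
J(R) = 21/R
Q = -7 (Q = 21/(-3) = 21*(-⅓) = -7)
(-(15 + 10*m))*Q = -(15 + 10*25)*(-7) = -(15 + 250)*(-7) = -1*265*(-7) = -265*(-7) = 1855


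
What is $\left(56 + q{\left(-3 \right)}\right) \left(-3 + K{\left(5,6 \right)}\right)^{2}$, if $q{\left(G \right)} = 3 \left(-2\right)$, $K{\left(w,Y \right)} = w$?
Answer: $200$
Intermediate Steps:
$q{\left(G \right)} = -6$
$\left(56 + q{\left(-3 \right)}\right) \left(-3 + K{\left(5,6 \right)}\right)^{2} = \left(56 - 6\right) \left(-3 + 5\right)^{2} = 50 \cdot 2^{2} = 50 \cdot 4 = 200$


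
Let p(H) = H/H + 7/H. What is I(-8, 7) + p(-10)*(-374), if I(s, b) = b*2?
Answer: -491/5 ≈ -98.200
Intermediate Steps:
p(H) = 1 + 7/H
I(s, b) = 2*b
I(-8, 7) + p(-10)*(-374) = 2*7 + ((7 - 10)/(-10))*(-374) = 14 - ⅒*(-3)*(-374) = 14 + (3/10)*(-374) = 14 - 561/5 = -491/5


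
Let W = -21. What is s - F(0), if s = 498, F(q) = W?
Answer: 519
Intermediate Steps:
F(q) = -21
s - F(0) = 498 - 1*(-21) = 498 + 21 = 519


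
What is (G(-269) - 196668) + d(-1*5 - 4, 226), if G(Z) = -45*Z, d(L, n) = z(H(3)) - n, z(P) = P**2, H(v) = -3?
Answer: -184780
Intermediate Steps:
d(L, n) = 9 - n (d(L, n) = (-3)**2 - n = 9 - n)
(G(-269) - 196668) + d(-1*5 - 4, 226) = (-45*(-269) - 196668) + (9 - 1*226) = (12105 - 196668) + (9 - 226) = -184563 - 217 = -184780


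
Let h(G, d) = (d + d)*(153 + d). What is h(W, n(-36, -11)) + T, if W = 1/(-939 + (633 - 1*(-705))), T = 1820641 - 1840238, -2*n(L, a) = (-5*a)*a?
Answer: 511961/2 ≈ 2.5598e+5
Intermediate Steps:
n(L, a) = 5*a**2/2 (n(L, a) = -(-5*a)*a/2 = -(-5)*a**2/2 = 5*a**2/2)
T = -19597
W = 1/399 (W = 1/(-939 + (633 + 705)) = 1/(-939 + 1338) = 1/399 ≈ 0.0025063)
h(G, d) = 2*d*(153 + d) (h(G, d) = (2*d)*(153 + d) = 2*d*(153 + d))
h(W, n(-36, -11)) + T = 2*((5/2)*(-11)**2)*(153 + (5/2)*(-11)**2) - 19597 = 2*((5/2)*121)*(153 + (5/2)*121) - 19597 = 2*(605/2)*(153 + 605/2) - 19597 = 2*(605/2)*(911/2) - 19597 = 551155/2 - 19597 = 511961/2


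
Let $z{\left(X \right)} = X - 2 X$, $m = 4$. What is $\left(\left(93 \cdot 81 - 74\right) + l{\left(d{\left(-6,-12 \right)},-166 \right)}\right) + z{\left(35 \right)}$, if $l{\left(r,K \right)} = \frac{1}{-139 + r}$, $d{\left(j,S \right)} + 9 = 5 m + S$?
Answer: $\frac{1039359}{140} \approx 7424.0$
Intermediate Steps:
$d{\left(j,S \right)} = 11 + S$ ($d{\left(j,S \right)} = -9 + \left(5 \cdot 4 + S\right) = -9 + \left(20 + S\right) = 11 + S$)
$z{\left(X \right)} = - X$
$\left(\left(93 \cdot 81 - 74\right) + l{\left(d{\left(-6,-12 \right)},-166 \right)}\right) + z{\left(35 \right)} = \left(\left(93 \cdot 81 - 74\right) + \frac{1}{-139 + \left(11 - 12\right)}\right) - 35 = \left(\left(7533 - 74\right) + \frac{1}{-139 - 1}\right) - 35 = \left(7459 + \frac{1}{-140}\right) - 35 = \left(7459 - \frac{1}{140}\right) - 35 = \frac{1044259}{140} - 35 = \frac{1039359}{140}$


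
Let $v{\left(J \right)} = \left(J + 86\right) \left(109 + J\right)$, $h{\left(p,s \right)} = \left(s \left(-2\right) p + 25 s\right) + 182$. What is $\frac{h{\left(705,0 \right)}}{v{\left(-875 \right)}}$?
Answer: $\frac{91}{302187} \approx 0.00030114$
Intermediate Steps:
$h{\left(p,s \right)} = 182 + 25 s - 2 p s$ ($h{\left(p,s \right)} = \left(- 2 s p + 25 s\right) + 182 = \left(- 2 p s + 25 s\right) + 182 = \left(25 s - 2 p s\right) + 182 = 182 + 25 s - 2 p s$)
$v{\left(J \right)} = \left(86 + J\right) \left(109 + J\right)$
$\frac{h{\left(705,0 \right)}}{v{\left(-875 \right)}} = \frac{182 + 25 \cdot 0 - 1410 \cdot 0}{9374 + \left(-875\right)^{2} + 195 \left(-875\right)} = \frac{182 + 0 + 0}{9374 + 765625 - 170625} = \frac{182}{604374} = 182 \cdot \frac{1}{604374} = \frac{91}{302187}$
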